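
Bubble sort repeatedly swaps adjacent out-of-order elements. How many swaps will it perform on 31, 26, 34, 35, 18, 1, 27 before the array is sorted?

Adjacent swaps: 13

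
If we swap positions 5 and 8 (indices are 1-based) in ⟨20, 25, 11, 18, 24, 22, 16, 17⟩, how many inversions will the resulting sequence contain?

Positions 5 and 8 hold 24 and 17; after swapping, the array is [20, 25, 11, 18, 17, 22, 16, 24].
Count, for each position, how many later elements it exceeds:
20 → 11, 18, 17, 16 → 4
25 → 11, 18, 17, 22, 16, 24 → 6
11 → none → 0
18 → 17, 16 → 2
17 → 16 → 1
22 → 16 → 1
16 → none → 0
24 → none → 0
Sum: 4 + 6 + 0 + 2 + 1 + 1 + 0 + 0 = 14

14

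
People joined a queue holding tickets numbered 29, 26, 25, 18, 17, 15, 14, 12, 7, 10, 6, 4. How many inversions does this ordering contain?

65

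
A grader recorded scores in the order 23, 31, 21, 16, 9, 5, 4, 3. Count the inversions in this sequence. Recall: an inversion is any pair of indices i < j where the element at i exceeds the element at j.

Element-by-element contributions:
23: 6
31: 6
21: 5
16: 4
9: 3
5: 2
4: 1
3: 0
Sum: 6 + 6 + 5 + 4 + 3 + 2 + 1 + 0 = 27

There are 27 inversions.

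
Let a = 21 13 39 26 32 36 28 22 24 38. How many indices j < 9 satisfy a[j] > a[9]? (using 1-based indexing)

5 such elements

The element at index 9 is 24.
Elements before it: 21, 13, 39, 26, 32, 36, 28, 22
Those larger than 24: 39, 26, 32, 36, 28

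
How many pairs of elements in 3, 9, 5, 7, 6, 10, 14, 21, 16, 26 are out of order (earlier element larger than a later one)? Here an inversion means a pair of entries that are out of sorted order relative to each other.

For each element, count later entries that are smaller:
3 → none → 0
9 → 5, 7, 6 → 3
5 → none → 0
7 → 6 → 1
6 → none → 0
10 → none → 0
14 → none → 0
21 → 16 → 1
16 → none → 0
26 → none → 0
Sum: 0 + 3 + 0 + 1 + 0 + 0 + 0 + 1 + 0 + 0 = 5

5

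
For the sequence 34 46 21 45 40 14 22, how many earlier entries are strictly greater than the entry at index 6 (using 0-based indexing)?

The element at index 6 is 22.
Elements before it: 34, 46, 21, 45, 40, 14
Those larger than 22: 34, 46, 45, 40

4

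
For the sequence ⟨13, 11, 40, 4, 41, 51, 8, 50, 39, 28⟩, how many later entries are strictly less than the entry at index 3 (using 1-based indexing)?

The element at index 3 is 40.
Elements after it: 4, 41, 51, 8, 50, 39, 28
Those smaller than 40: 4, 8, 39, 28

4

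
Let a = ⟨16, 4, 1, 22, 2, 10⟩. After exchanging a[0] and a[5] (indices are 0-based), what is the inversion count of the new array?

7 inversions

Positions 0 and 5 hold 16 and 10; after swapping, the array is [10, 4, 1, 22, 2, 16].
For each element, count later entries that are smaller:
10: 3
4: 2
1: 0
22: 2
2: 0
16: 0
Sum: 3 + 2 + 0 + 2 + 0 + 0 = 7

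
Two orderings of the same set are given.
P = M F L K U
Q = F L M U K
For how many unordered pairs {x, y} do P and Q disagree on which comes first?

Assign each item its position (1..5) in the first ordering, then rewrite the second ordering as that position sequence:
positions: M→1, F→2, L→3, K→4, U→5
second ordering as positions: [2, 3, 1, 5, 4]
Discordant pairs = inversions in this position sequence.
2: 1 → 1
3: 1 → 1
1: 0
5: 4 → 1
4: 0
Total: 1 + 1 + 0 + 1 + 0 = 3

3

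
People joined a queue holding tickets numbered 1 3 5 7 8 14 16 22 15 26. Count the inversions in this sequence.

Count, for each position, how many later elements it exceeds:
1 → none → 0
3 → none → 0
5 → none → 0
7 → none → 0
8 → none → 0
14 → none → 0
16 → 15 → 1
22 → 15 → 1
15 → none → 0
26 → none → 0
Sum: 0 + 0 + 0 + 0 + 0 + 0 + 1 + 1 + 0 + 0 = 2

2 out-of-order pairs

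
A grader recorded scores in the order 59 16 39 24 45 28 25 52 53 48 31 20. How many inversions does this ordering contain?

Element-by-element contributions:
59: 11
16: 0
39: 5
24: 1
45: 4
28: 2
25: 1
52: 3
53: 3
48: 2
31: 1
20: 0
Sum: 11 + 0 + 5 + 1 + 4 + 2 + 1 + 3 + 3 + 2 + 1 + 0 = 33

33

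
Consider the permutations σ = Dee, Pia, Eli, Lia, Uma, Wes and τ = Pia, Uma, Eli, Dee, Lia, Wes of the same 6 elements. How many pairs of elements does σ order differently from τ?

5

Assign each item its position (1..6) in the first ordering, then rewrite the second ordering as that position sequence:
positions: Dee→1, Pia→2, Eli→3, Lia→4, Uma→5, Wes→6
second ordering as positions: [2, 5, 3, 1, 4, 6]
Discordant pairs = inversions in this position sequence.
2: 1 → 1
5: 3, 1, 4 → 3
3: 1 → 1
1: 0
4: 0
6: 0
Total: 1 + 3 + 1 + 0 + 0 + 0 = 5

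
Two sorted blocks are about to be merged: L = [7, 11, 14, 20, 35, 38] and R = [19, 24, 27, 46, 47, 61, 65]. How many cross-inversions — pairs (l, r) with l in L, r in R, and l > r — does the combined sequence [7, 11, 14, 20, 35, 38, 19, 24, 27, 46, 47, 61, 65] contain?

7 split inversions

Take each right-half value and tally the left-half values above it:
r = 19: 20, 35, 38 → 3
r = 24: 35, 38 → 2
r = 27: 35, 38 → 2
r = 46: none → 0
r = 47: none → 0
r = 61: none → 0
r = 65: none → 0
Cross-inversions: 3 + 2 + 2 + 0 + 0 + 0 + 0 = 7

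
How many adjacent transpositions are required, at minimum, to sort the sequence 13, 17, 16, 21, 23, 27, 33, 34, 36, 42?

Minimum adjacent swaps = number of inversions (each swap of adjacent out-of-order elements removes one inversion and no swap can remove more).
Count inversions — for each element, later elements that are smaller:
13: none → 0
17: 16 → 1
16: none → 0
21: none → 0
23: none → 0
27: none → 0
33: none → 0
34: none → 0
36: none → 0
42: none → 0
Total inversions: 0 + 1 + 0 + 0 + 0 + 0 + 0 + 0 + 0 + 0 = 1

Adjacent swaps: 1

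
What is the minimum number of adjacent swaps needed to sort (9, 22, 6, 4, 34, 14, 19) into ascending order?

The minimum number of adjacent swaps to sort an array equals its inversion count, since every such swap removes exactly one inversion.
Count inversions — for each element, later elements that are smaller:
9: 6, 4 → 2
22: 6, 4, 14, 19 → 4
6: 4 → 1
4: none → 0
34: 14, 19 → 2
14: none → 0
19: none → 0
Total inversions: 2 + 4 + 1 + 0 + 2 + 0 + 0 = 9

9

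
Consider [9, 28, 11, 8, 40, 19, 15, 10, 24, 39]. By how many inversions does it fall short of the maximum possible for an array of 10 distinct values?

28

Maximum inversions for 10 distinct elements is C(10, 2) = 10·9/2 = 45.
Current inversions — for each element, count later smaller elements:
9: 1
28: 6
11: 2
8: 0
40: 5
19: 2
15: 1
10: 0
24: 0
39: 0
Current total: 1 + 6 + 2 + 0 + 5 + 2 + 1 + 0 + 0 + 0 = 17
Shortfall: 45 − 17 = 28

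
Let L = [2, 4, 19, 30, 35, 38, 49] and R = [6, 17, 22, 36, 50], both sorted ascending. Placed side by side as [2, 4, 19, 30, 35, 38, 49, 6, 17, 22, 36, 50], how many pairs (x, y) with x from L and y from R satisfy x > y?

For each element r of the right run, count left-run elements greater than r:
r = 6: 19, 30, 35, 38, 49 → 5
r = 17: 19, 30, 35, 38, 49 → 5
r = 22: 30, 35, 38, 49 → 4
r = 36: 38, 49 → 2
r = 50: none → 0
Cross-inversions: 5 + 5 + 4 + 2 + 0 = 16

16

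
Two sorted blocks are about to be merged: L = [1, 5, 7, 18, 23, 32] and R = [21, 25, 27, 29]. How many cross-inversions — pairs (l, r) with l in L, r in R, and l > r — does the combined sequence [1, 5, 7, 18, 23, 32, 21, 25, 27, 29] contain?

5 cross-inversions

Count, for every r in R, how many entries of L exceed r:
r = 21: 23, 32 → 2
r = 25: 32 → 1
r = 27: 32 → 1
r = 29: 32 → 1
Cross-inversions: 2 + 1 + 1 + 1 = 5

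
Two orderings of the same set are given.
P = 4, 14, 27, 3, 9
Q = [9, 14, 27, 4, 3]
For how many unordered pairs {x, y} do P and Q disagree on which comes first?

Assign each item its position (1..5) in the first ordering, then rewrite the second ordering as that position sequence:
positions: 4→1, 14→2, 27→3, 3→4, 9→5
second ordering as positions: [5, 2, 3, 1, 4]
Discordant pairs = inversions in this position sequence.
5: 2, 3, 1, 4 → 4
2: 1 → 1
3: 1 → 1
1: 0
4: 0
Total: 4 + 1 + 1 + 0 + 0 = 6

6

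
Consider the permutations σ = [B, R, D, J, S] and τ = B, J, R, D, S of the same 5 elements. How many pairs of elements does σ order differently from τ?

Assign each item its position (1..5) in the first ordering, then rewrite the second ordering as that position sequence:
positions: B→1, R→2, D→3, J→4, S→5
second ordering as positions: [1, 4, 2, 3, 5]
Discordant pairs = inversions in this position sequence.
1: 0
4: 2, 3 → 2
2: 0
3: 0
5: 0
Total: 0 + 2 + 0 + 0 + 0 = 2

There are 2 discordant pairs.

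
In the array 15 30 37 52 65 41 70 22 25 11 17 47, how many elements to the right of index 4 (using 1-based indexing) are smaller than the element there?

6 such elements

The element at index 4 is 52.
Elements after it: 65, 41, 70, 22, 25, 11, 17, 47
Those smaller than 52: 41, 22, 25, 11, 17, 47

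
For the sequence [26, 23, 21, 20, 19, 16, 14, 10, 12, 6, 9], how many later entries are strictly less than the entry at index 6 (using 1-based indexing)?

5 such elements

The element at index 6 is 16.
Elements after it: 14, 10, 12, 6, 9
Those smaller than 16: 14, 10, 12, 6, 9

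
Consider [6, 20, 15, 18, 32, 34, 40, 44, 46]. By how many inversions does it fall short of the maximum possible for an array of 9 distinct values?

34 inversions short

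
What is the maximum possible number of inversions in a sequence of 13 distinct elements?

78

A reversed (strictly descending) arrangement makes every pair an inversion, giving C(13, 2) inversions.
C(13, 2) = 13·12/2 = 78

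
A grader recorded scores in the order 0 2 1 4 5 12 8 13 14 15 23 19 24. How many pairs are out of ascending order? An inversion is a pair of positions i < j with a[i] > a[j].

There are 3 inversions.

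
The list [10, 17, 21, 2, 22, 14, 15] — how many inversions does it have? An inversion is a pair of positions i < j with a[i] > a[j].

9

Count, for each position, how many later elements it exceeds:
10 → 2 → 1
17 → 2, 14, 15 → 3
21 → 2, 14, 15 → 3
2 → none → 0
22 → 14, 15 → 2
14 → none → 0
15 → none → 0
Sum: 1 + 3 + 3 + 0 + 2 + 0 + 0 = 9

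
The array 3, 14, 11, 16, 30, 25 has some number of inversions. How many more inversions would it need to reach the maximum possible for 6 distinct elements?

13

Maximum inversions for 6 distinct elements is C(6, 2) = 6·5/2 = 15.
Current inversions — for each element, count later smaller elements:
3: 0
14: 1
11: 0
16: 0
30: 1
25: 0
Current total: 0 + 1 + 0 + 0 + 1 + 0 = 2
Shortfall: 15 − 2 = 13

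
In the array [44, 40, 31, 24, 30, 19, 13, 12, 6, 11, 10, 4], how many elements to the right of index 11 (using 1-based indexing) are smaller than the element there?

The element at index 11 is 10.
Elements after it: 4
Those smaller than 10: 4

1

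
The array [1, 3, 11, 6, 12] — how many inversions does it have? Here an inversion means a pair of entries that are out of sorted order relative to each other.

1 inversion

Element-by-element contributions:
1 → none → 0
3 → none → 0
11 → 6 → 1
6 → none → 0
12 → none → 0
Sum: 0 + 0 + 1 + 0 + 0 = 1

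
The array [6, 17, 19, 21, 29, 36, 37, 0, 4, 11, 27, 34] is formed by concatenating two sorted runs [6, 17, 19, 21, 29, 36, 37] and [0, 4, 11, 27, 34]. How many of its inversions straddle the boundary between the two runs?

25

For each element r of the right run, count left-run elements greater than r:
r = 0: 6, 17, 19, 21, 29, 36, 37 → 7
r = 4: 6, 17, 19, 21, 29, 36, 37 → 7
r = 11: 17, 19, 21, 29, 36, 37 → 6
r = 27: 29, 36, 37 → 3
r = 34: 36, 37 → 2
Cross-inversions: 7 + 7 + 6 + 3 + 2 = 25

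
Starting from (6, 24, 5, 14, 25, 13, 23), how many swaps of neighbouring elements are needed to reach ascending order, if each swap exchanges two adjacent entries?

Minimum adjacent swaps = number of inversions (each swap of adjacent out-of-order elements removes one inversion and no swap can remove more).
Count inversions — for each element, later elements that are smaller:
6: 5 → 1
24: 5, 14, 13, 23 → 4
5: none → 0
14: 13 → 1
25: 13, 23 → 2
13: none → 0
23: none → 0
Total inversions: 1 + 4 + 0 + 1 + 2 + 0 + 0 = 8

8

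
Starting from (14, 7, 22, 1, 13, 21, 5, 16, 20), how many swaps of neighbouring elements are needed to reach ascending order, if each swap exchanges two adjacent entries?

16 swaps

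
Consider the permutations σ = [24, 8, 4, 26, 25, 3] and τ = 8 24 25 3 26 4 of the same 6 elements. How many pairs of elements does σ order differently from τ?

6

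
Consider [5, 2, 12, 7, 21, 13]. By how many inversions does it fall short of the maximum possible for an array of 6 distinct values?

Maximum inversions for 6 distinct elements is C(6, 2) = 6·5/2 = 15.
Current inversions — for each element, count later smaller elements:
5: 1
2: 0
12: 1
7: 0
21: 1
13: 0
Current total: 1 + 0 + 1 + 0 + 1 + 0 = 3
Shortfall: 15 − 3 = 12

12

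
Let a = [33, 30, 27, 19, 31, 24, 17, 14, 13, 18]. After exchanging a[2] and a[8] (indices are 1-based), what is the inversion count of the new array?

29

Positions 2 and 8 hold 30 and 14; after swapping, the array is [33, 14, 27, 19, 31, 24, 17, 30, 13, 18].
Sweep left to right; for each value list the smaller values that follow it:
33 → 14, 27, 19, 31, 24, 17, 30, 13, 18 → 9
14 → 13 → 1
27 → 19, 24, 17, 13, 18 → 5
19 → 17, 13, 18 → 3
31 → 24, 17, 30, 13, 18 → 5
24 → 17, 13, 18 → 3
17 → 13 → 1
30 → 13, 18 → 2
13 → none → 0
18 → none → 0
Sum: 9 + 1 + 5 + 3 + 5 + 3 + 1 + 2 + 0 + 0 = 29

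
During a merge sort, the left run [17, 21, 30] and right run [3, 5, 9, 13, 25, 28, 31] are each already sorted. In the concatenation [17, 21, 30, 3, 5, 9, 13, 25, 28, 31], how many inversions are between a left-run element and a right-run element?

For each element r of the right run, count left-run elements greater than r:
r = 3: 17, 21, 30 → 3
r = 5: 17, 21, 30 → 3
r = 9: 17, 21, 30 → 3
r = 13: 17, 21, 30 → 3
r = 25: 30 → 1
r = 28: 30 → 1
r = 31: none → 0
Cross-inversions: 3 + 3 + 3 + 3 + 1 + 1 + 0 = 14

There are 14 cross-inversions.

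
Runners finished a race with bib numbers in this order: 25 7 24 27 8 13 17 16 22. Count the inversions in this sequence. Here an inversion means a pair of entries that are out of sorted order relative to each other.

For each element, count later entries that are smaller:
25: 7
7: 0
24: 5
27: 5
8: 0
13: 0
17: 1
16: 0
22: 0
Sum: 7 + 0 + 5 + 5 + 0 + 0 + 1 + 0 + 0 = 18

18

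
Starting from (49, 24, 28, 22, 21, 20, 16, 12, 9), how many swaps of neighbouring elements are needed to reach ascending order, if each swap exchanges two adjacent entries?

Swaps: 35

The minimum number of adjacent swaps to sort an array equals its inversion count, since every such swap removes exactly one inversion.
Count inversions — for each element, later elements that are smaller:
49: 24, 28, 22, 21, 20, 16, 12, 9 → 8
24: 22, 21, 20, 16, 12, 9 → 6
28: 22, 21, 20, 16, 12, 9 → 6
22: 21, 20, 16, 12, 9 → 5
21: 20, 16, 12, 9 → 4
20: 16, 12, 9 → 3
16: 12, 9 → 2
12: 9 → 1
9: none → 0
Total inversions: 8 + 6 + 6 + 5 + 4 + 3 + 2 + 1 + 0 = 35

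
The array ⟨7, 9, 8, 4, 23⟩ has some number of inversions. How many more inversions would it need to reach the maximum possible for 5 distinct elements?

6 inversions short

Maximum inversions for 5 distinct elements is C(5, 2) = 5·4/2 = 10.
Current inversions — for each element, count later smaller elements:
7: 1
9: 2
8: 1
4: 0
23: 0
Current total: 1 + 2 + 1 + 0 + 0 = 4
Shortfall: 10 − 4 = 6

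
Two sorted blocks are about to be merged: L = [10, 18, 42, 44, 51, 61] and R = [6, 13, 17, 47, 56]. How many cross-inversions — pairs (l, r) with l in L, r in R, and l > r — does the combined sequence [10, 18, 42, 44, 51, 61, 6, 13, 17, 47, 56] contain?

Count, for every r in R, how many entries of L exceed r:
r = 6: 10, 18, 42, 44, 51, 61 → 6
r = 13: 18, 42, 44, 51, 61 → 5
r = 17: 18, 42, 44, 51, 61 → 5
r = 47: 51, 61 → 2
r = 56: 61 → 1
Cross-inversions: 6 + 5 + 5 + 2 + 1 = 19

Cross-inversions: 19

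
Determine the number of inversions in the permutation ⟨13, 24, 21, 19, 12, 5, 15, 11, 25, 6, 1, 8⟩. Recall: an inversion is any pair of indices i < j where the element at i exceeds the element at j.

47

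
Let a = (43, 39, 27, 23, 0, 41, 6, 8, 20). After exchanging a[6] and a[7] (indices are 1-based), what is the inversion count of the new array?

Positions 6 and 7 hold 41 and 6; after swapping, the array is [43, 39, 27, 23, 0, 6, 41, 8, 20].
Element-by-element contributions:
43: 8
39: 6
27: 5
23: 4
0: 0
6: 0
41: 2
8: 0
20: 0
Sum: 8 + 6 + 5 + 4 + 0 + 0 + 2 + 0 + 0 = 25

Inversions: 25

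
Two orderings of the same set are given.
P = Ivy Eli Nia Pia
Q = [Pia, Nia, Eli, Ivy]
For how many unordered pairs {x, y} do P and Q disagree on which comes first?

Assign each item its position (1..4) in the first ordering, then rewrite the second ordering as that position sequence:
positions: Ivy→1, Eli→2, Nia→3, Pia→4
second ordering as positions: [4, 3, 2, 1]
Discordant pairs = inversions in this position sequence.
4: 3, 2, 1 → 3
3: 2, 1 → 2
2: 1 → 1
1: 0
Total: 3 + 2 + 1 + 0 = 6

6 disagreeing pairs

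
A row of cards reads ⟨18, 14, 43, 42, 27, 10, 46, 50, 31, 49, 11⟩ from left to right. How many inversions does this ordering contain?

Inversions: 23

Element-by-element contributions:
18 → 14, 10, 11 → 3
14 → 10, 11 → 2
43 → 42, 27, 10, 31, 11 → 5
42 → 27, 10, 31, 11 → 4
27 → 10, 11 → 2
10 → none → 0
46 → 31, 11 → 2
50 → 31, 49, 11 → 3
31 → 11 → 1
49 → 11 → 1
11 → none → 0
Sum: 3 + 2 + 5 + 4 + 2 + 0 + 2 + 3 + 1 + 1 + 0 = 23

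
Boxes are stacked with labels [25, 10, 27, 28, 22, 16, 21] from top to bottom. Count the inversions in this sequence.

12

Element-by-element contributions:
25: 4
10: 0
27: 3
28: 3
22: 2
16: 0
21: 0
Sum: 4 + 0 + 3 + 3 + 2 + 0 + 0 = 12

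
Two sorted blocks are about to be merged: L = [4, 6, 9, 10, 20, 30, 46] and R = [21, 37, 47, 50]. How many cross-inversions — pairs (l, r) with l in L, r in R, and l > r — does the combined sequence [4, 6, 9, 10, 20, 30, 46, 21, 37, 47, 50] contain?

3 split inversions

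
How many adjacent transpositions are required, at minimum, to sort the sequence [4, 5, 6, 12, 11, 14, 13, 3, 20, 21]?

9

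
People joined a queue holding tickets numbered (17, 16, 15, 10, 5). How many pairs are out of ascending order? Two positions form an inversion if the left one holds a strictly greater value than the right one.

10 out-of-order pairs

Listing every pair i<j with a[i]>a[j] (using 1-based positions):
(1,2): 17 > 16
(1,3): 17 > 15
(1,4): 17 > 10
(1,5): 17 > 5
(2,3): 16 > 15
(2,4): 16 > 10
(2,5): 16 > 5
(3,4): 15 > 10
(3,5): 15 > 5
(4,5): 10 > 5
That's 10 pairs.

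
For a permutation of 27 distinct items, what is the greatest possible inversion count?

A reversed (strictly descending) arrangement makes every pair an inversion, giving C(27, 2) inversions.
C(27, 2) = 27·26/2 = 351

There are 351 inversions.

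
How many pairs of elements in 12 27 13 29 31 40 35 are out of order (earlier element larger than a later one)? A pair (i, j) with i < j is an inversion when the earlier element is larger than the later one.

Sweep left to right; for each value list the smaller values that follow it:
12: 0
27: 1
13: 0
29: 0
31: 0
40: 1
35: 0
Sum: 0 + 1 + 0 + 0 + 0 + 1 + 0 = 2

2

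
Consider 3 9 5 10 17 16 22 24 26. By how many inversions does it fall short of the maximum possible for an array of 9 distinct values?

34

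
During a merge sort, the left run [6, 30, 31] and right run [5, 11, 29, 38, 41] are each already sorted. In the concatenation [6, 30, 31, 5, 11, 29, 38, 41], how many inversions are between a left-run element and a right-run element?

There are 7 split inversions.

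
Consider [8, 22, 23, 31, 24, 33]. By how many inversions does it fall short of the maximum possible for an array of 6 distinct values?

Maximum inversions for 6 distinct elements is C(6, 2) = 6·5/2 = 15.
Current inversions — for each element, count later smaller elements:
8: 0
22: 0
23: 0
31: 1
24: 0
33: 0
Current total: 0 + 0 + 0 + 1 + 0 + 0 = 1
Shortfall: 15 − 1 = 14

14 inversions short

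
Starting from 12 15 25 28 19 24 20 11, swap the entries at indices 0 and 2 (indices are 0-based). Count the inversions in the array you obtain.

Positions 0 and 2 hold 12 and 25; after swapping, the array is [25, 15, 12, 28, 19, 24, 20, 11].
Sweep left to right; for each value list the smaller values that follow it:
25 → 15, 12, 19, 24, 20, 11 → 6
15 → 12, 11 → 2
12 → 11 → 1
28 → 19, 24, 20, 11 → 4
19 → 11 → 1
24 → 20, 11 → 2
20 → 11 → 1
11 → none → 0
Sum: 6 + 2 + 1 + 4 + 1 + 2 + 1 + 0 = 17

17 inversions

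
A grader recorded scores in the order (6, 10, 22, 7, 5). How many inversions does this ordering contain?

Sweep left to right; for each value list the smaller values that follow it:
6 → 5 → 1
10 → 7, 5 → 2
22 → 7, 5 → 2
7 → 5 → 1
5 → none → 0
Sum: 1 + 2 + 2 + 1 + 0 = 6

6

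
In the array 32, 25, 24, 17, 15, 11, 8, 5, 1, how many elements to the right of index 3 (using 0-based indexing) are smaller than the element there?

5

The element at index 3 is 17.
Elements after it: 15, 11, 8, 5, 1
Those smaller than 17: 15, 11, 8, 5, 1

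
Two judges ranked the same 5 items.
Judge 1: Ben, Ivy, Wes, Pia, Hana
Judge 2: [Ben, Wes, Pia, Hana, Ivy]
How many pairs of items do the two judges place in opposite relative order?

3

Assign each item its position (1..5) in the first ordering, then rewrite the second ordering as that position sequence:
positions: Ben→1, Ivy→2, Wes→3, Pia→4, Hana→5
second ordering as positions: [1, 3, 4, 5, 2]
Discordant pairs = inversions in this position sequence.
1: 0
3: 2 → 1
4: 2 → 1
5: 2 → 1
2: 0
Total: 0 + 1 + 1 + 1 + 0 = 3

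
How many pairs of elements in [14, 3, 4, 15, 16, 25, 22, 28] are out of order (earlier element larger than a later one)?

There are 3 out-of-order pairs.

Sweep left to right; for each value list the smaller values that follow it:
14: 2
3: 0
4: 0
15: 0
16: 0
25: 1
22: 0
28: 0
Sum: 2 + 0 + 0 + 0 + 0 + 1 + 0 + 0 = 3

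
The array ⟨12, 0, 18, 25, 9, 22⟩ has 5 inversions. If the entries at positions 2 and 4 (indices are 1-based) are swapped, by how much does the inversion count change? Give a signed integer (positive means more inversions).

Positions 2 and 4 hold 0 and 25; after swapping, the array is [12, 25, 18, 0, 9, 22].
Sweep left to right; for each value list the smaller values that follow it:
12: 2
25: 4
18: 2
0: 0
9: 0
22: 0
Sum: 2 + 4 + 2 + 0 + 0 + 0 = 8
Change: 8 − 5 = +3

+3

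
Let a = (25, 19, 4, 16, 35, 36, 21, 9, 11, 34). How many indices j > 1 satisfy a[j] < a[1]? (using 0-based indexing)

4

The element at index 1 is 19.
Elements after it: 4, 16, 35, 36, 21, 9, 11, 34
Those smaller than 19: 4, 16, 9, 11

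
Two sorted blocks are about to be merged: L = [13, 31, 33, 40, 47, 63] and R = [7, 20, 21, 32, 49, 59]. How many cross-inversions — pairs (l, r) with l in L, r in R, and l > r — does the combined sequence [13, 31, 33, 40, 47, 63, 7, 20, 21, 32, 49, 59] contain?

22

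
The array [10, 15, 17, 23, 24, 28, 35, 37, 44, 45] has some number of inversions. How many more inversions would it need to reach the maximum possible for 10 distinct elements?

45 inversions short

Maximum inversions for 10 distinct elements is C(10, 2) = 10·9/2 = 45.
Current inversions — for each element, count later smaller elements:
10: 0
15: 0
17: 0
23: 0
24: 0
28: 0
35: 0
37: 0
44: 0
45: 0
Current total: 0 + 0 + 0 + 0 + 0 + 0 + 0 + 0 + 0 + 0 = 0
Shortfall: 45 − 0 = 45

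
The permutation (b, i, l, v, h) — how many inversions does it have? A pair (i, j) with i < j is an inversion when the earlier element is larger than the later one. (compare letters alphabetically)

Listing every pair i<j with a[i]>a[j] (using 1-based positions):
(2,5): i > h
(3,5): l > h
(4,5): v > h
That's 3 pairs.

Inversions: 3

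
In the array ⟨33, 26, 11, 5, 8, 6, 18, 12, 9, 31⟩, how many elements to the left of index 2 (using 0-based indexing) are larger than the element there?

2

The element at index 2 is 11.
Elements before it: 33, 26
Those larger than 11: 33, 26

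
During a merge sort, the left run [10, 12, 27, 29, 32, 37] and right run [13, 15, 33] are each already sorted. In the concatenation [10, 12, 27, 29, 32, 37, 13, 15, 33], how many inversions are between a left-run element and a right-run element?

For each element r of the right run, count left-run elements greater than r:
r = 13: 27, 29, 32, 37 → 4
r = 15: 27, 29, 32, 37 → 4
r = 33: 37 → 1
Cross-inversions: 4 + 4 + 1 = 9

9 split inversions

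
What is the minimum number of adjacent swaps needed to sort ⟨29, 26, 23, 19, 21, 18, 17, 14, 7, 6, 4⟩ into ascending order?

54

The minimum number of adjacent swaps to sort an array equals its inversion count, since every such swap removes exactly one inversion.
Count inversions — for each element, later elements that are smaller:
29: 26, 23, 19, 21, 18, 17, 14, 7, 6, 4 → 10
26: 23, 19, 21, 18, 17, 14, 7, 6, 4 → 9
23: 19, 21, 18, 17, 14, 7, 6, 4 → 8
19: 18, 17, 14, 7, 6, 4 → 6
21: 18, 17, 14, 7, 6, 4 → 6
18: 17, 14, 7, 6, 4 → 5
17: 14, 7, 6, 4 → 4
14: 7, 6, 4 → 3
7: 6, 4 → 2
6: 4 → 1
4: none → 0
Total inversions: 10 + 9 + 8 + 6 + 6 + 5 + 4 + 3 + 2 + 1 + 0 = 54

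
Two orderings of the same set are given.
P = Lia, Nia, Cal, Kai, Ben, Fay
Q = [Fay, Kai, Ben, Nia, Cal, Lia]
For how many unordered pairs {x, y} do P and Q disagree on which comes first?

13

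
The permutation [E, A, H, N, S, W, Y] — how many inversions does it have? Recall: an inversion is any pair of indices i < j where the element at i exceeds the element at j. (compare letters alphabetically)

1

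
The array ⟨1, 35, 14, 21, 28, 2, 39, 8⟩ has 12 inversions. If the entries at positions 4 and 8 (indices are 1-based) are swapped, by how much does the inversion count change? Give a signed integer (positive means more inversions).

Positions 4 and 8 hold 21 and 8; after swapping, the array is [1, 35, 14, 8, 28, 2, 39, 21].
Element-by-element contributions:
1 → none → 0
35 → 14, 8, 28, 2, 21 → 5
14 → 8, 2 → 2
8 → 2 → 1
28 → 2, 21 → 2
2 → none → 0
39 → 21 → 1
21 → none → 0
Sum: 0 + 5 + 2 + 1 + 2 + 0 + 1 + 0 = 11
Change: 11 − 12 = -1

-1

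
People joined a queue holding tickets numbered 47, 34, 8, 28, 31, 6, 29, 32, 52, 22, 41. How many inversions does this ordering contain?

For each element, count later entries that are smaller:
47 → 34, 8, 28, 31, 6, 29, 32, 22, 41 → 9
34 → 8, 28, 31, 6, 29, 32, 22 → 7
8 → 6 → 1
28 → 6, 22 → 2
31 → 6, 29, 22 → 3
6 → none → 0
29 → 22 → 1
32 → 22 → 1
52 → 22, 41 → 2
22 → none → 0
41 → none → 0
Sum: 9 + 7 + 1 + 2 + 3 + 0 + 1 + 1 + 2 + 0 + 0 = 26

26 inversions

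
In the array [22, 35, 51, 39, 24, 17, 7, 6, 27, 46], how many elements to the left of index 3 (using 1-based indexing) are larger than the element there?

0

The element at index 3 is 51.
Elements before it: 22, 35
None of them are larger than 51.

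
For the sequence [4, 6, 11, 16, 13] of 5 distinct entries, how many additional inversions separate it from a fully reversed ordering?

Maximum inversions for 5 distinct elements is C(5, 2) = 5·4/2 = 10.
Current inversions — for each element, count later smaller elements:
4: 0
6: 0
11: 0
16: 1
13: 0
Current total: 0 + 0 + 0 + 1 + 0 = 1
Shortfall: 10 − 1 = 9

9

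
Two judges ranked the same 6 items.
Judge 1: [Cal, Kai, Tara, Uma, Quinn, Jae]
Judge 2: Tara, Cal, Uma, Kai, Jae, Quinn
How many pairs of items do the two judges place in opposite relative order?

4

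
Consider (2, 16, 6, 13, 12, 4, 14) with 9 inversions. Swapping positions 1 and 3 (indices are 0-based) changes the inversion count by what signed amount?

Positions 1 and 3 hold 16 and 13; after swapping, the array is [2, 13, 6, 16, 12, 4, 14].
For each element, count later entries that are smaller:
2: 0
13: 3
6: 1
16: 3
12: 1
4: 0
14: 0
Sum: 0 + 3 + 1 + 3 + 1 + 0 + 0 = 8
Change: 8 − 9 = -1

-1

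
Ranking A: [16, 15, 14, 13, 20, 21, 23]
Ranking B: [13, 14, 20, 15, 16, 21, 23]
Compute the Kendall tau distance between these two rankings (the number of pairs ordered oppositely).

Discordant pairs: 8

Assign each item its position (1..7) in the first ordering, then rewrite the second ordering as that position sequence:
positions: 16→1, 15→2, 14→3, 13→4, 20→5, 21→6, 23→7
second ordering as positions: [4, 3, 5, 2, 1, 6, 7]
Discordant pairs = inversions in this position sequence.
4: 3, 2, 1 → 3
3: 2, 1 → 2
5: 2, 1 → 2
2: 1 → 1
1: 0
6: 0
7: 0
Total: 3 + 2 + 2 + 1 + 0 + 0 + 0 = 8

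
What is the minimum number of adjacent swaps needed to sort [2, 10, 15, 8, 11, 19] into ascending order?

There are 3 swaps.

The minimum number of adjacent swaps to sort an array equals its inversion count, since every such swap removes exactly one inversion.
Count inversions — for each element, later elements that are smaller:
2: none → 0
10: 8 → 1
15: 8, 11 → 2
8: none → 0
11: none → 0
19: none → 0
Total inversions: 0 + 1 + 2 + 0 + 0 + 0 = 3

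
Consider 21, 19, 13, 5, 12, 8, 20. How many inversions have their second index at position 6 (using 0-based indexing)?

1 such element

The element at index 6 is 20.
Elements before it: 21, 19, 13, 5, 12, 8
Those larger than 20: 21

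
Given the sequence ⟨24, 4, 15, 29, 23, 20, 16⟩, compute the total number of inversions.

Element-by-element contributions:
24: 5
4: 0
15: 0
29: 3
23: 2
20: 1
16: 0
Sum: 5 + 0 + 0 + 3 + 2 + 1 + 0 = 11

11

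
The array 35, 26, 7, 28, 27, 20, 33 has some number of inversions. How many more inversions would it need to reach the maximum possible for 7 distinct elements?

10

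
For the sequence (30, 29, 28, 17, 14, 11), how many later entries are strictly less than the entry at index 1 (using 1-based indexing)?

The element at index 1 is 30.
Elements after it: 29, 28, 17, 14, 11
Those smaller than 30: 29, 28, 17, 14, 11

5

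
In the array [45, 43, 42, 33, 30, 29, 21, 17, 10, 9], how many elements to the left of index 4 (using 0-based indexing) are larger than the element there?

4

The element at index 4 is 30.
Elements before it: 45, 43, 42, 33
Those larger than 30: 45, 43, 42, 33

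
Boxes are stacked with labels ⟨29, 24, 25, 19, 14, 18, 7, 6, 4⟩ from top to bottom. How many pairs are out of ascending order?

Element-by-element contributions:
29 → 24, 25, 19, 14, 18, 7, 6, 4 → 8
24 → 19, 14, 18, 7, 6, 4 → 6
25 → 19, 14, 18, 7, 6, 4 → 6
19 → 14, 18, 7, 6, 4 → 5
14 → 7, 6, 4 → 3
18 → 7, 6, 4 → 3
7 → 6, 4 → 2
6 → 4 → 1
4 → none → 0
Sum: 8 + 6 + 6 + 5 + 3 + 3 + 2 + 1 + 0 = 34

34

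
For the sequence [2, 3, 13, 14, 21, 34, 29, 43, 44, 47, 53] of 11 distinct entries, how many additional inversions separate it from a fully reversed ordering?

54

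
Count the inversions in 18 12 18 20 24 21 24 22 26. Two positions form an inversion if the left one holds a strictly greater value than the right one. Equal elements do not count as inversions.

Element-by-element contributions:
18 → 12 → 1
12 → none → 0
18 → none → 0
20 → none → 0
24 → 21, 22 → 2
21 → none → 0
24 → 22 → 1
22 → none → 0
26 → none → 0
Sum: 1 + 0 + 0 + 0 + 2 + 0 + 1 + 0 + 0 = 4

4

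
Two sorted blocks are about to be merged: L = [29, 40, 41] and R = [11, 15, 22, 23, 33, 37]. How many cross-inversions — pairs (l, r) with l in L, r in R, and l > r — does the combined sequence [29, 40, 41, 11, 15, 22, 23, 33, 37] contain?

16

Count, for every r in R, how many entries of L exceed r:
r = 11: 29, 40, 41 → 3
r = 15: 29, 40, 41 → 3
r = 22: 29, 40, 41 → 3
r = 23: 29, 40, 41 → 3
r = 33: 40, 41 → 2
r = 37: 40, 41 → 2
Cross-inversions: 3 + 3 + 3 + 3 + 2 + 2 = 16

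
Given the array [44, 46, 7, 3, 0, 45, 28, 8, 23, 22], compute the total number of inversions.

For each element, count later entries that are smaller:
44: 7
46: 8
7: 2
3: 1
0: 0
45: 4
28: 3
8: 0
23: 1
22: 0
Sum: 7 + 8 + 2 + 1 + 0 + 4 + 3 + 0 + 1 + 0 = 26

26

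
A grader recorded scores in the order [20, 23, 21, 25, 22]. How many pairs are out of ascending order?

Element-by-element contributions:
20 → none → 0
23 → 21, 22 → 2
21 → none → 0
25 → 22 → 1
22 → none → 0
Sum: 0 + 2 + 0 + 1 + 0 = 3

Inversions: 3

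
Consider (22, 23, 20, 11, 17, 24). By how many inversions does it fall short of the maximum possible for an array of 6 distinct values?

7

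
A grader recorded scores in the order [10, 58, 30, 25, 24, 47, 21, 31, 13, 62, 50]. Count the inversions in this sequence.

23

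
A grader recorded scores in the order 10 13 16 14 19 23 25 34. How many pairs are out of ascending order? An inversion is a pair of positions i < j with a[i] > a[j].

1

For each element, count later entries that are smaller:
10 → none → 0
13 → none → 0
16 → 14 → 1
14 → none → 0
19 → none → 0
23 → none → 0
25 → none → 0
34 → none → 0
Sum: 0 + 0 + 1 + 0 + 0 + 0 + 0 + 0 = 1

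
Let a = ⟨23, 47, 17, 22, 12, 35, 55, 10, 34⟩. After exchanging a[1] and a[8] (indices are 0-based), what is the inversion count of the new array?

Positions 1 and 8 hold 47 and 34; after swapping, the array is [23, 34, 17, 22, 12, 35, 55, 10, 47].
Sweep left to right; for each value list the smaller values that follow it:
23 → 17, 22, 12, 10 → 4
34 → 17, 22, 12, 10 → 4
17 → 12, 10 → 2
22 → 12, 10 → 2
12 → 10 → 1
35 → 10 → 1
55 → 10, 47 → 2
10 → none → 0
47 → none → 0
Sum: 4 + 4 + 2 + 2 + 1 + 1 + 2 + 0 + 0 = 16

16 inversions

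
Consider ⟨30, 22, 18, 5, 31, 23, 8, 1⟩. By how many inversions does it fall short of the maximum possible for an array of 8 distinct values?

8 inversions short

Maximum inversions for 8 distinct elements is C(8, 2) = 8·7/2 = 28.
Current inversions — for each element, count later smaller elements:
30: 6
22: 4
18: 3
5: 1
31: 3
23: 2
8: 1
1: 0
Current total: 6 + 4 + 3 + 1 + 3 + 2 + 1 + 0 = 20
Shortfall: 28 − 20 = 8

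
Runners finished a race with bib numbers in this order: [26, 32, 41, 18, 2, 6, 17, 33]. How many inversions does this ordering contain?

16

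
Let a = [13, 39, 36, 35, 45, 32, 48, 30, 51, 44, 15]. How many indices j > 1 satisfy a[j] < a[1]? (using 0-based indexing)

The element at index 1 is 39.
Elements after it: 36, 35, 45, 32, 48, 30, 51, 44, 15
Those smaller than 39: 36, 35, 32, 30, 15

5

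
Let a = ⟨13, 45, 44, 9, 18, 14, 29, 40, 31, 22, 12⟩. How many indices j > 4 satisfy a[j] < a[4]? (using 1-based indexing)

The element at index 4 is 9.
Elements after it: 18, 14, 29, 40, 31, 22, 12
None of them are smaller than 9.

0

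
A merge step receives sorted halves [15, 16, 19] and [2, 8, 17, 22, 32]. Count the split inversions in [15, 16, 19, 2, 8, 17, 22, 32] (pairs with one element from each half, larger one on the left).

There are 7 cross-inversions.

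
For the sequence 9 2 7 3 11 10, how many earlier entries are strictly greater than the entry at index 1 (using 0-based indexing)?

1 such element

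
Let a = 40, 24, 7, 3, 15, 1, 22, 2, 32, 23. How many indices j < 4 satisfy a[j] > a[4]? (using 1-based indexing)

3

The element at index 4 is 3.
Elements before it: 40, 24, 7
Those larger than 3: 40, 24, 7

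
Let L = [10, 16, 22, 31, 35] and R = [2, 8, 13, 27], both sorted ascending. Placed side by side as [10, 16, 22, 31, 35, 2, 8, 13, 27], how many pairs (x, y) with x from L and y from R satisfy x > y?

There are 16 split inversions.

Count, for every r in R, how many entries of L exceed r:
r = 2: 10, 16, 22, 31, 35 → 5
r = 8: 10, 16, 22, 31, 35 → 5
r = 13: 16, 22, 31, 35 → 4
r = 27: 31, 35 → 2
Cross-inversions: 5 + 5 + 4 + 2 = 16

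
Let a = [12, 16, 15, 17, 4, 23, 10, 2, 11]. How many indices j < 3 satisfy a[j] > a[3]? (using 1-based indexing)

1

The element at index 3 is 15.
Elements before it: 12, 16
Those larger than 15: 16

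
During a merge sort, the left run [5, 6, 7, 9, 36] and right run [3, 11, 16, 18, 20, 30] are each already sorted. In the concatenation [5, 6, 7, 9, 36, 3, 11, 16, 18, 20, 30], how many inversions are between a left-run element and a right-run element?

10 split inversions

Count, for every r in R, how many entries of L exceed r:
r = 3: 5, 6, 7, 9, 36 → 5
r = 11: 36 → 1
r = 16: 36 → 1
r = 18: 36 → 1
r = 20: 36 → 1
r = 30: 36 → 1
Cross-inversions: 5 + 1 + 1 + 1 + 1 + 1 = 10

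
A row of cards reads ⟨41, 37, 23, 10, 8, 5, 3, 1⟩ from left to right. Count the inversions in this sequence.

28 out-of-order pairs

Sweep left to right; for each value list the smaller values that follow it:
41: 7
37: 6
23: 5
10: 4
8: 3
5: 2
3: 1
1: 0
Sum: 7 + 6 + 5 + 4 + 3 + 2 + 1 + 0 = 28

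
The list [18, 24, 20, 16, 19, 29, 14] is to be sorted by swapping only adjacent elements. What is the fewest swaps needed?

Minimum adjacent swaps = number of inversions (each swap of adjacent out-of-order elements removes one inversion and no swap can remove more).
Count inversions — for each element, later elements that are smaller:
18: 16, 14 → 2
24: 20, 16, 19, 14 → 4
20: 16, 19, 14 → 3
16: 14 → 1
19: 14 → 1
29: 14 → 1
14: none → 0
Total inversions: 2 + 4 + 3 + 1 + 1 + 1 + 0 = 12

There are 12 swaps.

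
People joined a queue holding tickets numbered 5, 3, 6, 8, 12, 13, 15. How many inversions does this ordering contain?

1 inversion

Inversion pairs (indices are 0-based):
(0,1): 5 > 3
That's 1 pair.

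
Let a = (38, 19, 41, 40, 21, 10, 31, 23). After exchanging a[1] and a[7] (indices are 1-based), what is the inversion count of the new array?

16 inversions

Positions 1 and 7 hold 38 and 31; after swapping, the array is [31, 19, 41, 40, 21, 10, 38, 23].
For each element, count later entries that are smaller:
31 → 19, 21, 10, 23 → 4
19 → 10 → 1
41 → 40, 21, 10, 38, 23 → 5
40 → 21, 10, 38, 23 → 4
21 → 10 → 1
10 → none → 0
38 → 23 → 1
23 → none → 0
Sum: 4 + 1 + 5 + 4 + 1 + 0 + 1 + 0 = 16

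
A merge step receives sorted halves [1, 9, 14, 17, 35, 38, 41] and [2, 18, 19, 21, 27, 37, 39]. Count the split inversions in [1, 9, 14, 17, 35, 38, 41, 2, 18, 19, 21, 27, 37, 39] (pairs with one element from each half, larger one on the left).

Split inversions: 21

Take each right-half value and tally the left-half values above it:
r = 2: 9, 14, 17, 35, 38, 41 → 6
r = 18: 35, 38, 41 → 3
r = 19: 35, 38, 41 → 3
r = 21: 35, 38, 41 → 3
r = 27: 35, 38, 41 → 3
r = 37: 38, 41 → 2
r = 39: 41 → 1
Cross-inversions: 6 + 3 + 3 + 3 + 3 + 2 + 1 = 21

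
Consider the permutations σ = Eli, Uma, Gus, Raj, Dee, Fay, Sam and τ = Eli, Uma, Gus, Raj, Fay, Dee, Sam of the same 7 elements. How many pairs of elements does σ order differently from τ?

1

Assign each item its position (1..7) in the first ordering, then rewrite the second ordering as that position sequence:
positions: Eli→1, Uma→2, Gus→3, Raj→4, Dee→5, Fay→6, Sam→7
second ordering as positions: [1, 2, 3, 4, 6, 5, 7]
Discordant pairs = inversions in this position sequence.
1: 0
2: 0
3: 0
4: 0
6: 5 → 1
5: 0
7: 0
Total: 0 + 0 + 0 + 0 + 1 + 0 + 0 = 1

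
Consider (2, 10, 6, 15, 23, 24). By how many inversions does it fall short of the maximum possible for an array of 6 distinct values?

Maximum inversions for 6 distinct elements is C(6, 2) = 6·5/2 = 15.
Current inversions — for each element, count later smaller elements:
2: 0
10: 1
6: 0
15: 0
23: 0
24: 0
Current total: 0 + 1 + 0 + 0 + 0 + 0 = 1
Shortfall: 15 − 1 = 14

14 inversions short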